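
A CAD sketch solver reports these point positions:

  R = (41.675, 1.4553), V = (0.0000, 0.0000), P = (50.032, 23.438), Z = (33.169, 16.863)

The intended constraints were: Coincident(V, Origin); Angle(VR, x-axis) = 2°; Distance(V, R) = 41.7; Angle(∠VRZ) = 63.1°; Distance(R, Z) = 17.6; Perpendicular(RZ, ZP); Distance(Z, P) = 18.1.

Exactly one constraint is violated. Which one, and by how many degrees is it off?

Perpendicular(RZ, ZP) — off by 7.60°.

V = (0.00, 0.00) ✓; VR at 2.000° ✓; |VR| = 41.70 ✓; ∠VRZ = 63.10° ✓; |RZ| = 17.60 ✓; ∠(RZ, ZP) = 97.60° ✗; |ZP| = 18.10 ✓.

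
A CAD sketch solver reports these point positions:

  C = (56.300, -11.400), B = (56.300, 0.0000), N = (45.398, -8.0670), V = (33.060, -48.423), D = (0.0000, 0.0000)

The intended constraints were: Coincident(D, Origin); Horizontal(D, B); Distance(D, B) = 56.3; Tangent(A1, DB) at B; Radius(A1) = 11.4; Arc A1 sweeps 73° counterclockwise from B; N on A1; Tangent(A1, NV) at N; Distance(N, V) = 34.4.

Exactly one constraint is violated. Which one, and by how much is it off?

Distance(N, V) = 34.4 — off by 7.80.

D = (0.00, 0.00) ✓; D.y = 0.00, B.y = 0.00 ✓; |DB| = 56.30 ✓; ∠(CB, BD) = 90.00° ✓; |CB| = 11.40 ✓; bearing(C→N) − bearing(C→B) = 73.00° ✓; |CN| = 11.40 ✓; ∠(CN, NV) = 90.00° ✓; |NV| = 42.20 ✗.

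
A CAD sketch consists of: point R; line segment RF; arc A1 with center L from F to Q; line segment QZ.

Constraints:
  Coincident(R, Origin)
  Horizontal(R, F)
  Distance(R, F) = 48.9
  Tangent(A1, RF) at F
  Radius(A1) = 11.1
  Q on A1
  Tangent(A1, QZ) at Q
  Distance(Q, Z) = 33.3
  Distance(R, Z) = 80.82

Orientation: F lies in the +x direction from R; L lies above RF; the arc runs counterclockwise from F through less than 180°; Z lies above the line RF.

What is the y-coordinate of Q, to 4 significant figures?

7.108

Checks: |LQ| = 11.10 ✓; ∠(LQ, QZ) = 90.00° ✓; |QZ| = 33.30 ✓; |RZ| = 80.82 ✓.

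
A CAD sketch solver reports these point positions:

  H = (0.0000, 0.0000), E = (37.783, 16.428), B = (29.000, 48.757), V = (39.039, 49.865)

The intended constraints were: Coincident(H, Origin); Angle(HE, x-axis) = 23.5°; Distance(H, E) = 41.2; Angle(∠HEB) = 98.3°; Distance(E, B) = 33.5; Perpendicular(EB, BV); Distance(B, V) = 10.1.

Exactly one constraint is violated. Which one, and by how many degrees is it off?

Perpendicular(EB, BV) — off by 8.90°.

H = (0.00, 0.00) ✓; HE at 23.50° ✓; |HE| = 41.20 ✓; ∠HEB = 98.30° ✓; |EB| = 33.50 ✓; ∠(EB, BV) = 98.90° ✗; |BV| = 10.10 ✓.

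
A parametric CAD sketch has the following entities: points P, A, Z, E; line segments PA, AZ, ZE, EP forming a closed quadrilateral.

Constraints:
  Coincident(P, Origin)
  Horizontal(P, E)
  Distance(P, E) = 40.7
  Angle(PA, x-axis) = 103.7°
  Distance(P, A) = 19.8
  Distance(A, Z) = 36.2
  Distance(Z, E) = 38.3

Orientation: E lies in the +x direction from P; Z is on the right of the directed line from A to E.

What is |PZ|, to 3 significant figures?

16.5

Checks: |AZ| = 36.20 ✓; |ZE| = 38.30 ✓.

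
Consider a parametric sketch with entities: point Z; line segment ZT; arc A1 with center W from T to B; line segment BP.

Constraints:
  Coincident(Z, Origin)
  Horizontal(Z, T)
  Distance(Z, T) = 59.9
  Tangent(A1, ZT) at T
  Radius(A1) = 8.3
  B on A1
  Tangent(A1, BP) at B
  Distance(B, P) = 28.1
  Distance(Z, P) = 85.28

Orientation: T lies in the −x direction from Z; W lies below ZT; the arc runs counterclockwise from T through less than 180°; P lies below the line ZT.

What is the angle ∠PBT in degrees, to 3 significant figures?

148°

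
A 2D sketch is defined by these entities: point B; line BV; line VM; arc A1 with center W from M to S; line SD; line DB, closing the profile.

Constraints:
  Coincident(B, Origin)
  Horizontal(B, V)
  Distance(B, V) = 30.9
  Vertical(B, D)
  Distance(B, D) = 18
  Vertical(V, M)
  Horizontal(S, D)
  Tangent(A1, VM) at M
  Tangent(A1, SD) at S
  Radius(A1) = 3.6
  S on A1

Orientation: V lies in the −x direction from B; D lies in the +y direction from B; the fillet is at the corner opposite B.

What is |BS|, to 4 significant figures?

32.70

The virtual corner opposite B is at (-30.90, 18.00). The tangent condition forces WM to be normal to VM and the tangent condition forces WS to be normal to SD, with radius 3.6, so the center W sits 3.6 in from both sides at W = (-27.30, 14.40). That places the tangent points at M = (-30.90, 14.40) on VM and S = (-27.30, 18.00) on SD. Then |BS| = |S − B| = 32.70.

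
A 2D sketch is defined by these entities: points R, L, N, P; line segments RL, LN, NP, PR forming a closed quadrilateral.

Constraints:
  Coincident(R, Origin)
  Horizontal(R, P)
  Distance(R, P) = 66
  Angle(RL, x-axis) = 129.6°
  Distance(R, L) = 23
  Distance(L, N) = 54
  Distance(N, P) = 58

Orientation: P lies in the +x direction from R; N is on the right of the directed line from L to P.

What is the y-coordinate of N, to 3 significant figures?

-27.5

R is at the origin; R and P share the same y with |RP| = 66.0 and P in +x, so P = (66.0, 0). RL runs at 129.6° with |RL| = 23.0, so L = (-14.7, 17.7). N is determined by |LN| = 54.0 and |NP| = 58.0 together: it lies at the intersection of circle(L, 54.0) and circle(P, 58.0). With |LP| = 82.6, the foot of the radical line on LP is 38.6 from L and the perpendicular offset is √(54.0² − 38.6²) = 37.8. Taking the right-of-LP solution: N = (14.9, -27.5).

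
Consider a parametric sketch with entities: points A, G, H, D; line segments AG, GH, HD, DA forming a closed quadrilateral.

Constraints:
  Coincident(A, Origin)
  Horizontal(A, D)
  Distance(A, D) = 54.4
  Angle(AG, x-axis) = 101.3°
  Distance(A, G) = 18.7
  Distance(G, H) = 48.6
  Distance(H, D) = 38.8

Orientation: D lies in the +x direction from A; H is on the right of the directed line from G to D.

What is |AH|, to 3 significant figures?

32.0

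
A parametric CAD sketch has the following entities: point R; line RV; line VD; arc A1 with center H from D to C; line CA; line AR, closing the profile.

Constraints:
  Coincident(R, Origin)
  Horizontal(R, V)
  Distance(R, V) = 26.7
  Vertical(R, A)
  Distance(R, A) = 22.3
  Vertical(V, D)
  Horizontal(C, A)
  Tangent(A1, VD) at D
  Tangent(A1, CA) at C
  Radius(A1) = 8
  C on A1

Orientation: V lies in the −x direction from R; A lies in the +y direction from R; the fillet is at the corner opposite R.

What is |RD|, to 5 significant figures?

30.288

The virtual corner opposite R is at (-26.700, 22.300). A1 meets VD tangentially, so HD is at right angles to VD and the tangent condition forces HC to be normal to CA, with radius 8.0, so the center H sits 8.0 in from both sides at H = (-18.700, 14.300). That places the tangent points at D = (-26.700, 14.300) on VD and C = (-18.700, 22.300) on CA. Then |RD| = |D − R| = 30.288.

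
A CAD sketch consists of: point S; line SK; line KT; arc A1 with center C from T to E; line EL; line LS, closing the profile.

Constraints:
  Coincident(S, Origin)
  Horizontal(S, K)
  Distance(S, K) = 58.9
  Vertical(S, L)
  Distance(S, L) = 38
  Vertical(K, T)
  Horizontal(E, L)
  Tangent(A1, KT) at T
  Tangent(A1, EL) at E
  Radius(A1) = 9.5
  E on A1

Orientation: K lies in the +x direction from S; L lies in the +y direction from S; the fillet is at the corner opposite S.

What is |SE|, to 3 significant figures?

62.3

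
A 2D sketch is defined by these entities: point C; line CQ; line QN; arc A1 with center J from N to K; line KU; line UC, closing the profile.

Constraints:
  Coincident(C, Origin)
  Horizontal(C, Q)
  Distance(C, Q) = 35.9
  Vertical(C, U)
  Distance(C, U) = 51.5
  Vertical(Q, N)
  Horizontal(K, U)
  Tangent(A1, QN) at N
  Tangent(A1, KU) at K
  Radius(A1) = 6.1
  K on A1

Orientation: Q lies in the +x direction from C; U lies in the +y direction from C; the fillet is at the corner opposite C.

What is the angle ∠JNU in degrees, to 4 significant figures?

9.643°

C is at the origin; C and Q share the same y with |CQ| = 35.9 and Q on the +x side, so Q = (35.90, 0.000). C and U share the same x with |CU| = 51.5 and U on the +y side, so U = (0.000, 51.50). The virtual corner opposite C is at (35.90, 51.50). A1 meets QN tangentially, so JN is at right angles to QN and A1 meets KU tangentially, so JK is at right angles to KU, with radius 6.1, so the center J sits 6.1 in from both sides at J = (29.80, 45.40). That places the tangent points at N = (35.90, 45.40) on QN and K = (29.80, 51.50) on KU. Then cos ∠JNU = NJ·NU / (|NJ||NU|), giving 9.643°.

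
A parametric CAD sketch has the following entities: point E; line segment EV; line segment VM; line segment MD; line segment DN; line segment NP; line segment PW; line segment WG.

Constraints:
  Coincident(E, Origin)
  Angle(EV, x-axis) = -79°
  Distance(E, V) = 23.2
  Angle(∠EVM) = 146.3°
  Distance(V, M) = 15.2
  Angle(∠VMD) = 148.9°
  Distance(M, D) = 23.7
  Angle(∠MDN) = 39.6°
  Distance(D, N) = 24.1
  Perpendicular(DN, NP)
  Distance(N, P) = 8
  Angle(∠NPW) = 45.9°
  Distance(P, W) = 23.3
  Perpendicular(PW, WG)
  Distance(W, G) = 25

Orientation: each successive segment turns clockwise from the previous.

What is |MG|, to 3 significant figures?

41.8

E is at the origin; EV runs at -79.0° with length 23.2, so V = (4.43, -22.8). ∠EVM = 146.3° gives VM at -113° from the x-axis; with |VM| = 15.2, M = (-1.44, -36.8). ∠VMD = 148.9° gives MD at -144° from the x-axis; with |MD| = 23.7, D = (-20.6, -50.8). ∠MDN = 39.6° gives DN at 75.8° from the x-axis; with |DN| = 24.1, N = (-14.7, -27.4). The perpendicularity gives NP at right angles to DN, so NP runs at -14.2°; with |NP| = 8.0, P = (-6.90, -29.4). ∠NPW = 45.9° gives PW at -148° from the x-axis; with |PW| = 23.3, W = (-26.7, -41.6). PW ⟂ WG, so WG runs at 122°; with |WG| = 25.0, G = (-39.9, -20.4). Then |MG| = |G − M| = 41.8.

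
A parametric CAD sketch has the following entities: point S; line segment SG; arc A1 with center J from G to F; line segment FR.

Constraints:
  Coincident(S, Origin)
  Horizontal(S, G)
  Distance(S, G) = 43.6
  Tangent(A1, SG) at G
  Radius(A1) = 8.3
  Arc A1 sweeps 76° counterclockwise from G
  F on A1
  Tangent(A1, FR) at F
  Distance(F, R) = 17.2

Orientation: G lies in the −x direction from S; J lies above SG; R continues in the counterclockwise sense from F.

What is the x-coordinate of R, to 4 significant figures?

-31.39

On A1, G sits at bearing -90° from J; a 76° counterclockwise sweep puts F at bearing -14°, so F = J + 8.3·(cos -14°, sin -14°) = (-35.55, 6.292). Tangency of A1 to FR means the radius JF is perpendicular to FR, so FR runs along (−sin -14°, cos -14°); with |FR| = 17.2, R = (-31.39, 22.98). So R.x = -31.39.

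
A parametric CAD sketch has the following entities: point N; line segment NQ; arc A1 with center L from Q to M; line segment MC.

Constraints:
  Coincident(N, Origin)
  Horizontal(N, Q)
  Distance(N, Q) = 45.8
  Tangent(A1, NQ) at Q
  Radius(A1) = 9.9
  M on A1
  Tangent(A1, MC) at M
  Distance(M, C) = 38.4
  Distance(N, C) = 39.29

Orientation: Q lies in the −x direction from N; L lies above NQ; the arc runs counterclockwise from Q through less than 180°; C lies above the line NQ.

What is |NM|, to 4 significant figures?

37.89

N is at the origin; N and Q share the same y with |NQ| = 45.8 and Q on the −x side, so Q = (-45.80, 0.000). The tangent condition forces LQ to be normal to NQ, so L = Q + (0, 9.9) = (-45.80, 9.900). Since LM ⟂ MC (tangency), |LC| = √(9.9² + 38.4²) = 39.66 regardless of where M sits on A1. So C lies on both circle(N, 39.29) and circle(L, 39.66); the above-NQ intersection is C = (-15.89, 35.93). M is the foot of the tangent from C: M = (-37.64, 4.291).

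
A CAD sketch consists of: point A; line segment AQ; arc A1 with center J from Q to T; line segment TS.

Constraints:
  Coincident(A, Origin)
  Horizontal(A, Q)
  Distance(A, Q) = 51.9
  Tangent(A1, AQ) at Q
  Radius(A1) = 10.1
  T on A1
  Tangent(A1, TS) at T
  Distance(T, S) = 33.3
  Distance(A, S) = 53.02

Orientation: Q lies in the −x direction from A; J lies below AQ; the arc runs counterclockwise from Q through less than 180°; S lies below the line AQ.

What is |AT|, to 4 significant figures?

61.35

Checks: ∠(JQ, QA) = 90.00° ✓; |JT| = 10.10 ✓; ∠(JT, TS) = 90.00° ✓; |TS| = 33.30 ✓; |AS| = 53.02 ✓.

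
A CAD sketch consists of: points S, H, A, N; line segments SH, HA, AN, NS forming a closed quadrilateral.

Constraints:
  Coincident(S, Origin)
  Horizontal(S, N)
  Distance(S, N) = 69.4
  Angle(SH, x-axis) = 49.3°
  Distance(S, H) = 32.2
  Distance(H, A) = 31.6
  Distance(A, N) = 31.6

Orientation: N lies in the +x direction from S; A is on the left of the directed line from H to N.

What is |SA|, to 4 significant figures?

58.92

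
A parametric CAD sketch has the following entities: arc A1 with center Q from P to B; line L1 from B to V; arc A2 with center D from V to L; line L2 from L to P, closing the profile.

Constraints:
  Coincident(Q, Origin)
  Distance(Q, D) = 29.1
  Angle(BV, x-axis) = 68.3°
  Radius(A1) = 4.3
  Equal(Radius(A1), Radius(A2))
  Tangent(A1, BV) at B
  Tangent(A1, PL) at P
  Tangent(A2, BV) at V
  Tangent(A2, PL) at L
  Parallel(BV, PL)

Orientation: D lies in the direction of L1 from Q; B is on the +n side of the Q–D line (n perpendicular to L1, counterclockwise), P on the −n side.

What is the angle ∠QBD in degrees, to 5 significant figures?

81.594°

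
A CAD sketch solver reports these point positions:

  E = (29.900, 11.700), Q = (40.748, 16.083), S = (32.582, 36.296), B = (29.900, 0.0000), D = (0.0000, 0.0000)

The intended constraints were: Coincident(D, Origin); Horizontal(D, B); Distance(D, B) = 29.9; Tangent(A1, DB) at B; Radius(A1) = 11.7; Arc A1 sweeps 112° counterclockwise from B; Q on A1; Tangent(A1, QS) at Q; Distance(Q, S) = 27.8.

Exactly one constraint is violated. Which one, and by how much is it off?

Distance(Q, S) = 27.8 — off by 6.00.

D = (0.00, 0.00) ✓; D.y = 0.00, B.y = 0.00 ✓; |DB| = 29.90 ✓; ∠(EB, BD) = 90.00° ✓; |EB| = 11.70 ✓; bearing(E→Q) − bearing(E→B) = 112.0° ✓; |EQ| = 11.70 ✓; ∠(EQ, QS) = 90.00° ✓; |QS| = 21.80 ✗.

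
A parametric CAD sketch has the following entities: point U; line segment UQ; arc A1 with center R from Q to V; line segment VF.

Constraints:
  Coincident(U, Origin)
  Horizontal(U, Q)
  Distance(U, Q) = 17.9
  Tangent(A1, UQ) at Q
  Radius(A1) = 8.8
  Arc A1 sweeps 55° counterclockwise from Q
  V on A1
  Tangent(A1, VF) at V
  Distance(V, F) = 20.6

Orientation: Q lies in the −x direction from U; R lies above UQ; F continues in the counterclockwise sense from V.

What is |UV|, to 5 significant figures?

11.331

U is at the origin; U and Q share the same y with |UQ| = 17.9 and Q on the −x side, so Q = (-17.900, 0.0000). A1 meets UQ tangentially, so RQ is at right angles to UQ, so R = Q + (0, 8.8) = (-17.900, 8.8000). On A1, Q sits at bearing -90° from R; a 55° counterclockwise sweep puts V at bearing -35°, so V = R + 8.8·(cos -35°, sin -35°) = (-10.691, 3.7525). Then |UV| = |V − U| = 11.331.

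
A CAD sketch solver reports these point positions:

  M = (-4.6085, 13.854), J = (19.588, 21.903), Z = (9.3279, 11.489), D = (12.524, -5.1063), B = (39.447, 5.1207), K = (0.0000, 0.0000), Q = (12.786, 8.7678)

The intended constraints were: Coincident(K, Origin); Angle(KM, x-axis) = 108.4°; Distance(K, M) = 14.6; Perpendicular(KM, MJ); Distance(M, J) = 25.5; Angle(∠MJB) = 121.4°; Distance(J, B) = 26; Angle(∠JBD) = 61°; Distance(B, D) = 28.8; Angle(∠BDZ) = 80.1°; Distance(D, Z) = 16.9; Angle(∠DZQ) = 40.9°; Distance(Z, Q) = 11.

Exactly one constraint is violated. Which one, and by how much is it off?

Distance(Z, Q) = 11 — off by 6.60.

K = (0.00, 0.00) ✓; KM at 108.4° ✓; |KM| = 14.60 ✓; ∠(KM, MJ) = 90.00° ✓; |MJ| = 25.50 ✓; ∠MJB = 121.4° ✓; |JB| = 26.00 ✓; ∠JBD = 61.00° ✓; |BD| = 28.80 ✓; ∠BDZ = 80.10° ✓; |DZ| = 16.90 ✓; ∠DZQ = 40.90° ✓; |ZQ| = 4.400 ✗.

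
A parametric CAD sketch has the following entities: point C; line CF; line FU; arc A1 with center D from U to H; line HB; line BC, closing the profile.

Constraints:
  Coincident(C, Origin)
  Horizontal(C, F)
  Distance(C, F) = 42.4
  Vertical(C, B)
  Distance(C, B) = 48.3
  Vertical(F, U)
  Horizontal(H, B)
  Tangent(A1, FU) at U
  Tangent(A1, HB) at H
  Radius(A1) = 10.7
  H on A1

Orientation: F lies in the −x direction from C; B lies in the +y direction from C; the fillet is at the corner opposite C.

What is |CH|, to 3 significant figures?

57.8

C is at the origin; C and F share the same y with |CF| = 42.4 and F on the −x side, so F = (-42.4, 0.00). C and B share the same x with |CB| = 48.3 and B on the +y side, so B = (0.00, 48.3). The virtual corner opposite C is at (-42.4, 48.3). Tangency of A1 to FU means the radius DU is perpendicular to FU and A1 meets HB tangentially, so DH is at right angles to HB, with radius 10.7, so the center D sits 10.7 in from both sides at D = (-31.7, 37.6). That places the tangent points at U = (-42.4, 37.6) on FU and H = (-31.7, 48.3) on HB. Then |CH| = |H − C| = 57.8.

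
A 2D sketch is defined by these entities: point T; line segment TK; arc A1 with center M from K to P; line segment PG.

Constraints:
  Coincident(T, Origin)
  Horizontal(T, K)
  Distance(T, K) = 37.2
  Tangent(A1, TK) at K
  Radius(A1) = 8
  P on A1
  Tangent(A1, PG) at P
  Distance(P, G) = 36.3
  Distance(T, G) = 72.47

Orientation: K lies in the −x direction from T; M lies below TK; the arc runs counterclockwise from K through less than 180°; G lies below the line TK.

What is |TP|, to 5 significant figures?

43.944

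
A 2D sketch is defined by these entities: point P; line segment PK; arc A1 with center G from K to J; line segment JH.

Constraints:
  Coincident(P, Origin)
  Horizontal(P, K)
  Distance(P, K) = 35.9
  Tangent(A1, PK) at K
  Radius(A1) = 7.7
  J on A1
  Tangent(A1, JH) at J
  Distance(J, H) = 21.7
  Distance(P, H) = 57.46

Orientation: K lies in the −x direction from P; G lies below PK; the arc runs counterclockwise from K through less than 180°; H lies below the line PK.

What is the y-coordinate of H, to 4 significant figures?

-23.92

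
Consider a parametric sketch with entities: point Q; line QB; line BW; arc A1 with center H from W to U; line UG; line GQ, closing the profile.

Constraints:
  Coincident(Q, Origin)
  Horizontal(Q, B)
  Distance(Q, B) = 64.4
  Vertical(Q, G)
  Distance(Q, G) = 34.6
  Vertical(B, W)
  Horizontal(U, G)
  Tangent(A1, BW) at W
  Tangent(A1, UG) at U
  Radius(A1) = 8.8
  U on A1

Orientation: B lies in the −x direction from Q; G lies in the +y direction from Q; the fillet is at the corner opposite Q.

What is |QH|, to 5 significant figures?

61.294

Q is at the origin; Q and B share the same y with |QB| = 64.4 and B on the −x side, so B = (-64.400, 0.0000). Q and G share the same x with |QG| = 34.6 and G on the +y side, so G = (0.0000, 34.600). The virtual corner opposite Q is at (-64.400, 34.600). Tangency of A1 to BW means the radius HW is perpendicular to BW and A1 meets UG tangentially, so HU is at right angles to UG, with radius 8.8, so the center H sits 8.8 in from both sides at H = (-55.600, 25.800). Then |QH| = |H − Q| = 61.294.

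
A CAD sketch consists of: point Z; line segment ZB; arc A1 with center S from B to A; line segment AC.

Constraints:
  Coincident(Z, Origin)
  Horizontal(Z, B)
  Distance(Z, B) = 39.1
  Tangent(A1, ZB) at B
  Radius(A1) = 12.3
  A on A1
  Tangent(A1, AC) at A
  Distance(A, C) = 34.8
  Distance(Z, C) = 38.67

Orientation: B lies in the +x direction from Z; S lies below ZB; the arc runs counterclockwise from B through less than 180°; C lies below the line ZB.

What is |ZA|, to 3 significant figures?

29.0

Checks: Z = (0.00, 0.00) ✓; ∠(SB, BZ) = 90.00° ✓; |SB| = 12.30 ✓; |SA| = 12.30 ✓; ∠(SA, AC) = 90.00° ✓; |AC| = 34.80 ✓; |ZC| = 38.67 ✓.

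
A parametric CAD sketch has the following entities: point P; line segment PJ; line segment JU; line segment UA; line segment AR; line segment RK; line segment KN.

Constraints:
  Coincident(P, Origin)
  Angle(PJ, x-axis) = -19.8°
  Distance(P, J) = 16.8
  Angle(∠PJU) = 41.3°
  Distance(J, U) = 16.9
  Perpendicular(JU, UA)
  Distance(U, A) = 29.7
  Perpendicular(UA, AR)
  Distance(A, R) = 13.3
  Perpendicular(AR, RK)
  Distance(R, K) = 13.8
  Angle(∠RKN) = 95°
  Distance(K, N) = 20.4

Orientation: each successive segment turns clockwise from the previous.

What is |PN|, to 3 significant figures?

11.7

P is at the origin; PJ runs at -19.8° with length 16.8, so J = (15.8, -5.69). ∠PJU = 41.3° gives JU at -158° from the x-axis; with |JU| = 16.9, U = (0.0827, -11.9). The perpendicularity gives UA at right angles to JU, so UA runs at 112°; with |UA| = 29.7, A = (-10.8, 15.7). UA ⟂ AR, so AR runs at 21.5°; with |AR| = 13.3, R = (1.57, 20.6). AR ⟂ RK, so RK runs at -68.5°; with |RK| = 13.8, K = (6.63, 7.78). ∠RKN = 95.0° gives KN at -154° from the x-axis; with |KN| = 20.4, N = (-11.6, -1.32). Then |PN| = |N − P| = 11.7.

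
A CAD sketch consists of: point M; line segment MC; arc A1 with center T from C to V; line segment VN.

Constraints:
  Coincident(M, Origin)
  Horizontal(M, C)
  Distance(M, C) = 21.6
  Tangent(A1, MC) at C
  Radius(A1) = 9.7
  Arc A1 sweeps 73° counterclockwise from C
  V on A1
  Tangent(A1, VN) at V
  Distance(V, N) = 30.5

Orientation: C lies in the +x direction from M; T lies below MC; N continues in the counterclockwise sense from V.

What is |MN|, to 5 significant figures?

36.192

On A1, C sits at bearing 90° from T; a 73° counterclockwise sweep puts V at bearing 163°, so V = T + 9.7·(cos 163°, sin 163°) = (12.324, -6.8640). The tangent condition forces TV to be normal to VN, so VN runs along (−sin 163°, cos 163°); with |VN| = 30.5, N = (3.4065, -36.031). Then |MN| = |N − M| = 36.192.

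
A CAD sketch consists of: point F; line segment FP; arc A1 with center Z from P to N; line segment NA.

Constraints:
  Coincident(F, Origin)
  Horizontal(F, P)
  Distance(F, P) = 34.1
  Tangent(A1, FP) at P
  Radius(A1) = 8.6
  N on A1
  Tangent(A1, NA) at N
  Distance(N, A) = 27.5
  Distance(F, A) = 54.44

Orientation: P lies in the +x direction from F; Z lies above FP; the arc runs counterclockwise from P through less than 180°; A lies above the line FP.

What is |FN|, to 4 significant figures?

43.68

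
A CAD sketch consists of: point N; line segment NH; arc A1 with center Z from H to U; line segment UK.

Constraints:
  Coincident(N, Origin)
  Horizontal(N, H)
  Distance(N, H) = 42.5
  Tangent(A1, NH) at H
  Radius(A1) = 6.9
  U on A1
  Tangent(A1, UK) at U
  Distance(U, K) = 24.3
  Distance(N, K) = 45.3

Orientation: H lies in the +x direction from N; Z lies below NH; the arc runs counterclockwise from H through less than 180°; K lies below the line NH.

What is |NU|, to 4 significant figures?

36.18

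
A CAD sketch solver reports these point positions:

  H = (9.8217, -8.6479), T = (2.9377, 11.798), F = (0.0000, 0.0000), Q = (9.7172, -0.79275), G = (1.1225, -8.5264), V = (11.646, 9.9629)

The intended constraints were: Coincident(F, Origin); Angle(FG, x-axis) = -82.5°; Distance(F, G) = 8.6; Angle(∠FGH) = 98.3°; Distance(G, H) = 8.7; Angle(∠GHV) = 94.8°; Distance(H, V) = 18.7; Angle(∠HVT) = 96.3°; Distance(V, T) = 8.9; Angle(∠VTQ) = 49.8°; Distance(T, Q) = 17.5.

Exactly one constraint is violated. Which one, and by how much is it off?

Distance(T, Q) = 17.5 — off by 3.20.

F = (0.00, 0.00) ✓; FG at -82.50° ✓; |FG| = 8.600 ✓; ∠FGH = 98.30° ✓; |GH| = 8.700 ✓; ∠GHV = 94.80° ✓; |HV| = 18.70 ✓; ∠HVT = 96.30° ✓; |VT| = 8.900 ✓; ∠VTQ = 49.80° ✓; |TQ| = 14.30 ✗.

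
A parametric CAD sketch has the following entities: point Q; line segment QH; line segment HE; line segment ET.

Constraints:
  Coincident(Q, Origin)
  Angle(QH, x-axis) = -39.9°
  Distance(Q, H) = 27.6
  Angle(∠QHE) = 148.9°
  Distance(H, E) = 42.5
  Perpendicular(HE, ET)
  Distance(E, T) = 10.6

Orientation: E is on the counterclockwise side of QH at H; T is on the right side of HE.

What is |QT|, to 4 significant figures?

70.65

∠QHE = 148.9°, so HE runs at -39.9° + (180° − 148.9°) = -8.800° from the x-axis; with |HE| = 42.5, E = H + 42.5·(cos -8.800°, sin -8.800°) = (63.17, -24.21). The perpendicularity gives ET at right angles to HE; with |ET| = 10.6 on the right of HE, T = E + 10.6·(-0.1530, -0.9882) = (61.55, -34.68). Then |QT| = |T − Q| = 70.65.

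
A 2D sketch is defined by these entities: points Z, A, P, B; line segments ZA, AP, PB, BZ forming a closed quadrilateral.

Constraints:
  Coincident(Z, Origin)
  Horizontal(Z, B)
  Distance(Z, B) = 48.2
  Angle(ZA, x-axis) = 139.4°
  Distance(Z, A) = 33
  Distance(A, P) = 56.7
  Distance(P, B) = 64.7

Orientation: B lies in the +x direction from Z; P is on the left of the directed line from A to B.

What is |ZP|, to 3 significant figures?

60.5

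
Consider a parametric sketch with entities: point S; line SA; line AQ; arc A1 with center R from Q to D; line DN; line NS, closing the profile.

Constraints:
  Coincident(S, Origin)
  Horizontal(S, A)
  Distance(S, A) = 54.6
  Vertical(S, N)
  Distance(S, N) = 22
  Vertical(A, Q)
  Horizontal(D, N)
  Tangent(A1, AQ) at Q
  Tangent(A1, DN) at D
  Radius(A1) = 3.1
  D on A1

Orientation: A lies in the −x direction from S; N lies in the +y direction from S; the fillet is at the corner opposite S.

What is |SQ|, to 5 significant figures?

57.779

S is at the origin; SA is horizontal with |SA| = 54.6 and A on the −x side, so A = (-54.600, 0.0000). S and N share the same x with |SN| = 22.0 and N on the +y side, so N = (0.0000, 22.000). The virtual corner opposite S is at (-54.600, 22.000). Since A1 is tangent to AQ there, RQ ⟂ AQ and since A1 is tangent to DN there, RD ⟂ DN, with radius 3.1, so the center R sits 3.1 in from both sides at R = (-51.500, 18.900). That places the tangent points at Q = (-54.600, 18.900) on AQ and D = (-51.500, 22.000) on DN. Then |SQ| = |Q − S| = 57.779.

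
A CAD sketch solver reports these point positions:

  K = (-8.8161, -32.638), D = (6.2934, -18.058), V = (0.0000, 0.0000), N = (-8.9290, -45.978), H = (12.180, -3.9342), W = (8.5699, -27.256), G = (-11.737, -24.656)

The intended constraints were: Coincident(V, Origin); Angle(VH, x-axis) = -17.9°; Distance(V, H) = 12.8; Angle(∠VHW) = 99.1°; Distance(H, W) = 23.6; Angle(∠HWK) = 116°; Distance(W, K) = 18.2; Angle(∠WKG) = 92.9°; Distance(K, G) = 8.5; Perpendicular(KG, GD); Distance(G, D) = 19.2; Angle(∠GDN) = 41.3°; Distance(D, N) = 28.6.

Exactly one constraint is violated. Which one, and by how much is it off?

Distance(D, N) = 28.6 — off by 3.20.

V = (0.00, 0.00) ✓; VH at -17.90° ✓; |VH| = 12.80 ✓; ∠VHW = 99.10° ✓; |HW| = 23.60 ✓; ∠HWK = 116.0° ✓; |WK| = 18.20 ✓; ∠WKG = 92.90° ✓; |KG| = 8.500 ✓; ∠(KG, GD) = 90.00° ✓; |GD| = 19.20 ✓; ∠GDN = 41.30° ✓; |DN| = 31.80 ✗.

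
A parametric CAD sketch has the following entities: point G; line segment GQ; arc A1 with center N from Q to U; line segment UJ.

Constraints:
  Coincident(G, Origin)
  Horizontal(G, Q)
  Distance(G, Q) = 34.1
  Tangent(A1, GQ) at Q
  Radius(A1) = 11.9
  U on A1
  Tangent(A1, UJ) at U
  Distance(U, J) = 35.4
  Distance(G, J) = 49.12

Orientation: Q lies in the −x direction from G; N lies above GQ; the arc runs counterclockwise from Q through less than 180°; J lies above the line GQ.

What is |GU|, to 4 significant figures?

24.63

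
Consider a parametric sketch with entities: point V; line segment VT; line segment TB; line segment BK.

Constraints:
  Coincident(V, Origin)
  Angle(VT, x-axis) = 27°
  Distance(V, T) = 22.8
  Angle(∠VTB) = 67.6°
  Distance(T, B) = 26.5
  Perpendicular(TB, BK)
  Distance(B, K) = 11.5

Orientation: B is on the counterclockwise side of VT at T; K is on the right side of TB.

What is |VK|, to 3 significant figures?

37.1

∠VTB = 67.6°, so TB runs at 27.0° + (180° − 67.6°) = 139° from the x-axis; with |TB| = 26.5, B = T + 26.5·(cos 139°, sin 139°) = (0.194, 27.6). TB ⟂ BK; with |BK| = 11.5 on the right of TB, K = B + 11.5·(0.651, 0.759) = (7.68, 36.3). Then |VK| = |K − V| = 37.1.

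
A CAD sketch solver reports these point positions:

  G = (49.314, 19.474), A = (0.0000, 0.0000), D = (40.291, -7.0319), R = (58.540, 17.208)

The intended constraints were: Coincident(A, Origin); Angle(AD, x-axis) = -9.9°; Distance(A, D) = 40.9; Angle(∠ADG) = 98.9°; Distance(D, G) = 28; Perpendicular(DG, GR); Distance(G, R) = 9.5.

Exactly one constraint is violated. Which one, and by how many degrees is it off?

Perpendicular(DG, GR) — off by 5.00°.

A = (0.00, 0.00) ✓; AD at -9.900° ✓; |AD| = 40.90 ✓; ∠ADG = 98.90° ✓; |DG| = 28.00 ✓; ∠(DG, GR) = 85.00° ✗; |GR| = 9.500 ✓.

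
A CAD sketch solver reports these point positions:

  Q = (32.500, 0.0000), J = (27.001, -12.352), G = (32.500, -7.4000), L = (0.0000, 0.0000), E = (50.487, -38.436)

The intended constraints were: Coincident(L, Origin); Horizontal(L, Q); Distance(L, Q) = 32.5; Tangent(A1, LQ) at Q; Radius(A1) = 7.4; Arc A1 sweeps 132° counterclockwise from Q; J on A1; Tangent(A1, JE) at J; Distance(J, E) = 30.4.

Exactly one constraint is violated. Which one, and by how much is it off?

Distance(J, E) = 30.4 — off by 4.70.

L = (0.00, 0.00) ✓; L.y = 0.00, Q.y = 0.00 ✓; |LQ| = 32.50 ✓; ∠(GQ, QL) = 90.00° ✓; |GQ| = 7.400 ✓; bearing(G→J) − bearing(G→Q) = 132.0° ✓; |GJ| = 7.400 ✓; ∠(GJ, JE) = 90.00° ✓; |JE| = 35.10 ✗.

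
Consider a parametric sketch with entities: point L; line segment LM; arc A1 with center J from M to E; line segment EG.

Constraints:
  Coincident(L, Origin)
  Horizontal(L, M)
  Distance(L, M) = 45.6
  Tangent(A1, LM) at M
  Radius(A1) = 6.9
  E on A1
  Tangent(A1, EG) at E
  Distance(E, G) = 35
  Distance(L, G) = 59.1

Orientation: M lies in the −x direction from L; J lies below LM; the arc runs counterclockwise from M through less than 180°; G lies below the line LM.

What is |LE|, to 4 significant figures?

52.94

L is at the origin; L and M share the same y with |LM| = 45.6 and M on the −x side, so M = (-45.60, 0.000). A1 meets LM tangentially, so JM is at right angles to LM, so J = M + (0, -6.9) = (-45.60, -6.900). Since JE ⟂ EG (tangency), |JG| = √(6.9² + 35.0²) = 35.67 regardless of where E sits on A1. So G lies on both circle(L, 59.1) and circle(J, 35.67); the below-LM intersection is G = (-41.26, -42.31). E is the foot of the tangent from G: E = (-52.16, -9.047).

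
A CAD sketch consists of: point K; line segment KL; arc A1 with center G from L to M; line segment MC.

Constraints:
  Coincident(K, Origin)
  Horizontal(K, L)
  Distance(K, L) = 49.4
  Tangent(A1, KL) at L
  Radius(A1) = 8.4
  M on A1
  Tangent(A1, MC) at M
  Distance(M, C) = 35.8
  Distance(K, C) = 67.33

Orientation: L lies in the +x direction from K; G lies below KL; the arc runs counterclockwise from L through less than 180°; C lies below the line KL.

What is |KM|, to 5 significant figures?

42.551

Checks: K = (0.00, 0.00) ✓; |GM| = 8.400 ✓; ∠(GM, MC) = 90.00° ✓; |MC| = 35.80 ✓; |KC| = 67.33 ✓.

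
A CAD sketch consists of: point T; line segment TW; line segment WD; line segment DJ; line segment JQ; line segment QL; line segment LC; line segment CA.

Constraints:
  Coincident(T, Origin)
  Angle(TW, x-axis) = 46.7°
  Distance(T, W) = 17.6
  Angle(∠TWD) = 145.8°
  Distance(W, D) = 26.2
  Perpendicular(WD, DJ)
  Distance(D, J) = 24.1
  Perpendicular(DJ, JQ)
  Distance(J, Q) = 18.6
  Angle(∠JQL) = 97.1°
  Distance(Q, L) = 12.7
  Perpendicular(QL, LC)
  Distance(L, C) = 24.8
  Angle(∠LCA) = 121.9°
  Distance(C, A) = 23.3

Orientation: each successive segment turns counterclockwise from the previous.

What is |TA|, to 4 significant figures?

62.13

T is at the origin; TW runs at 46.7° with length 17.6, so W = (12.07, 12.81). ∠TWD = 145.8° gives WD at 80.90° from the x-axis; with |WD| = 26.2, D = (16.21, 38.68). WD is perpendicular to DJ, so DJ runs at 170.9°; with |DJ| = 24.1, J = (-7.583, 42.49). DJ is perpendicular to JQ, so JQ runs at -99.10°; with |JQ| = 18.6, Q = (-10.52, 24.12). ∠JQL = 97.1° gives QL at -16.20° from the x-axis; with |QL| = 12.7, L = (1.671, 20.58). QL ⟂ LC, so LC runs at 73.80°; with |LC| = 24.8, C = (8.590, 44.40). ∠LCA = 121.9° gives CA at 131.9° from the x-axis; with |CA| = 23.3, A = (-6.970, 61.74). Then |TA| = |A − T| = 62.13.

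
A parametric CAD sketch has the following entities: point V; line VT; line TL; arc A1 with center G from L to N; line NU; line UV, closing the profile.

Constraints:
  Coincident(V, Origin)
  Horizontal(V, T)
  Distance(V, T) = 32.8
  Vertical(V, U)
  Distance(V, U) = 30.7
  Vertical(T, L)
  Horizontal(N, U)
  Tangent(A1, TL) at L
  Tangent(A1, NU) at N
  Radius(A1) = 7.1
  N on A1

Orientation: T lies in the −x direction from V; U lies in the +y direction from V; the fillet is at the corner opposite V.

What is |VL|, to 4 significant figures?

40.41

V is at the origin; VT is horizontal with |VT| = 32.8 and T on the −x side, so T = (-32.80, 0.000). V and U share the same x with |VU| = 30.7 and U on the +y side, so U = (0.000, 30.70). The virtual corner opposite V is at (-32.80, 30.70). Tangency of A1 to TL means the radius GL is perpendicular to TL and A1 meets NU tangentially, so GN is at right angles to NU, with radius 7.1, so the center G sits 7.1 in from both sides at G = (-25.70, 23.60). That places the tangent points at L = (-32.80, 23.60) on TL and N = (-25.70, 30.70) on NU. Then |VL| = |L − V| = 40.41.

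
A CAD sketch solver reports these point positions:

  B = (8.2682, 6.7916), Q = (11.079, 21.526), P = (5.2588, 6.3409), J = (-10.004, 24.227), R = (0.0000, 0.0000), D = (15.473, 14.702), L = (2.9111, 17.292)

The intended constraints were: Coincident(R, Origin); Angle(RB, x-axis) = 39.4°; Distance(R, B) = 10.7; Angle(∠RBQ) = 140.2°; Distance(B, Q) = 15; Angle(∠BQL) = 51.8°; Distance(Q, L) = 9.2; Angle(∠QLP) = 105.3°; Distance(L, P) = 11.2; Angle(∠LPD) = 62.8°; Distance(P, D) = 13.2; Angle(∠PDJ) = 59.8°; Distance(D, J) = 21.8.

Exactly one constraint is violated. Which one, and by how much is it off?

Distance(D, J) = 21.8 — off by 5.40.

R = (0.00, 0.00) ✓; RB at 39.40° ✓; |RB| = 10.70 ✓; ∠RBQ = 140.2° ✓; |BQ| = 15.00 ✓; ∠BQL = 51.80° ✓; |QL| = 9.200 ✓; ∠QLP = 105.3° ✓; |LP| = 11.20 ✓; ∠LPD = 62.80° ✓; |PD| = 13.20 ✓; ∠PDJ = 59.80° ✓; |DJ| = 27.20 ✗.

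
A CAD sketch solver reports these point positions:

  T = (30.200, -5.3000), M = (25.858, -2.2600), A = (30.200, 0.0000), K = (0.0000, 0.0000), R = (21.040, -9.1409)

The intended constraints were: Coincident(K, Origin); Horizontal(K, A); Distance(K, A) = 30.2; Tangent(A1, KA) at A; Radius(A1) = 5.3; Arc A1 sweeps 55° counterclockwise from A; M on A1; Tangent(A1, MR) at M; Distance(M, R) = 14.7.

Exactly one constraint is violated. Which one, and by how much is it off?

Distance(M, R) = 14.7 — off by 6.30.

K = (0.00, 0.00) ✓; K.y = 0.00, A.y = 0.00 ✓; |KA| = 30.20 ✓; ∠(TA, AK) = 90.00° ✓; |TA| = 5.300 ✓; bearing(T→M) − bearing(T→A) = 55.00° ✓; |TM| = 5.300 ✓; ∠(TM, MR) = 90.00° ✓; |MR| = 8.400 ✗.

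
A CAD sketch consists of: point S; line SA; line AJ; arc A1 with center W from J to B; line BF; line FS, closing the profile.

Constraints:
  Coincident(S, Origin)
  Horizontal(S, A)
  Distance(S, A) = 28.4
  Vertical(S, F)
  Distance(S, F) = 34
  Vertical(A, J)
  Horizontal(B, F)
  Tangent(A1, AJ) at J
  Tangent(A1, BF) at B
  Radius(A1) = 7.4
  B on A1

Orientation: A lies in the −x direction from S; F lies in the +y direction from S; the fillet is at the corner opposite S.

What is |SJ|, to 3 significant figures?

38.9

The virtual corner opposite S is at (-28.4, 34.0). The tangent condition forces WJ to be normal to AJ and since A1 is tangent to BF there, WB ⟂ BF, with radius 7.4, so the center W sits 7.4 in from both sides at W = (-21.0, 26.6). That places the tangent points at J = (-28.4, 26.6) on AJ and B = (-21.0, 34.0) on BF. Then |SJ| = |J − S| = 38.9.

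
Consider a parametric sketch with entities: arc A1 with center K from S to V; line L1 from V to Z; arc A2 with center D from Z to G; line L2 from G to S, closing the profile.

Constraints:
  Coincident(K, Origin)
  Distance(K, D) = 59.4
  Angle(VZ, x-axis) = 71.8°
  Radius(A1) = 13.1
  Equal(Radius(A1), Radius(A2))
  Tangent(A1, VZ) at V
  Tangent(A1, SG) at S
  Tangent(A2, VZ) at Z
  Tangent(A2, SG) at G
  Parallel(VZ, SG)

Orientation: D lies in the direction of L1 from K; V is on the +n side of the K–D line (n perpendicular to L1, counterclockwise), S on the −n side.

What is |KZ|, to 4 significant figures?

60.83

The slot axis is L1's direction at 71.8°, so u = (cos 71.8°, sin 71.8°) = (0.3123, 0.9500) and n = (−sin 71.8°, cos 71.8°) = (-0.9500, 0.3123). K is at the origin and D lies 59.4 along u from K, so D = 59.4·u = (18.55, 56.43). Tangency of A1 to both parallel lines with radius 13.1 puts V and S at K ± 13.1·n: V = (-12.44, 4.092), S = (12.44, -4.092). Equal radii place Z and G the same way about D: Z = D + 13.1·n = (6.108, 60.52), G = D − 13.1·n = (31.00, 52.34). Then |KZ| = |Z − K| = 60.83.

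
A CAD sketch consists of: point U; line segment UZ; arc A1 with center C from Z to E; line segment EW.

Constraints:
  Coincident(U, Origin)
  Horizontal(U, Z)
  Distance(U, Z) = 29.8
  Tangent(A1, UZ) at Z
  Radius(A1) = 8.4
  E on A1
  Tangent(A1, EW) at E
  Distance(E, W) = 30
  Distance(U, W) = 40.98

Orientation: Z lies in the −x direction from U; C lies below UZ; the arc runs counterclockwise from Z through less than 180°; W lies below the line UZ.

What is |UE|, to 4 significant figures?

38.83

Checks: |CE| = 8.400 ✓; ∠(CE, EW) = 90.00° ✓; |EW| = 30.00 ✓; |UW| = 40.98 ✓.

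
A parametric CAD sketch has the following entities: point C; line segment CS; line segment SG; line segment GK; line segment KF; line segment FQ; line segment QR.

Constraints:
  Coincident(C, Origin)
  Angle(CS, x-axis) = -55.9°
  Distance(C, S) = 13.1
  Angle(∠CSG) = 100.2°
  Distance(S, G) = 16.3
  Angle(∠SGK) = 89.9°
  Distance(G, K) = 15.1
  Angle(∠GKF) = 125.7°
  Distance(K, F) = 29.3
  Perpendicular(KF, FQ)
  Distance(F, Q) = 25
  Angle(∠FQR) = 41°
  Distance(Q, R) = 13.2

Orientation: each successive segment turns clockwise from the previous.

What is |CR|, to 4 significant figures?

7.224

KF is perpendicular to FQ, so FQ runs at -10.10°; with |FQ| = 25.0, Q = (14.90, 13.06). ∠FQR = 41.0° gives QR at -149.1° from the x-axis; with |QR| = 13.2, R = (3.576, 6.277). Then |CR| = |R − C| = 7.224.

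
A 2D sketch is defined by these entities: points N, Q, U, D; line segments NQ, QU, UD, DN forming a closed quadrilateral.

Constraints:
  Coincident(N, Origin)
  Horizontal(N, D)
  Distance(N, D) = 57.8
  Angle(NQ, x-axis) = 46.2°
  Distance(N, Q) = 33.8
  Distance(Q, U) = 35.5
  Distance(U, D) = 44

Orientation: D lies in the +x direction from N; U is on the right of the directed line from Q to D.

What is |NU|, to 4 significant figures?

18.06

N is at the origin; N and D share the same y with |ND| = 57.8 and D in +x, so D = (57.8, 0). NQ runs at 46.2° with |NQ| = 33.8, so Q = (23.39, 24.40). U is determined by |QU| = 35.5 and |UD| = 44.0 together: it lies at the intersection of circle(Q, 35.5) and circle(D, 44.0). With |QD| = 42.18, the foot of the radical line on QD is 13.08 from Q and the perpendicular offset is √(35.5² − 13.08²) = 33.00. Taking the right-of-QD solution: U = (14.97, -10.09).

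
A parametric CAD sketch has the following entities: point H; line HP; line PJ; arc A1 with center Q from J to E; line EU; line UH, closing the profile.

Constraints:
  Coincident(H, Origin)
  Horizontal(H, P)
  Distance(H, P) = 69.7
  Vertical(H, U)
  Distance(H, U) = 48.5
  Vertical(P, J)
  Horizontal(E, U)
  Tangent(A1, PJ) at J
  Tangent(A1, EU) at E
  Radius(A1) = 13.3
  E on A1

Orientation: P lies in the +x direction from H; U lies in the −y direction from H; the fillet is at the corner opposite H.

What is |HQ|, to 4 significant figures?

66.48

H and U share the same x with |HU| = 48.5 and U on the −y side, so U = (0.000, -48.50). The virtual corner opposite H is at (69.70, -48.50). Since A1 is tangent to PJ there, QJ ⟂ PJ and tangency of A1 to EU means the radius QE is perpendicular to EU, with radius 13.3, so the center Q sits 13.3 in from both sides at Q = (56.40, -35.20). Then |HQ| = |Q − H| = 66.48.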